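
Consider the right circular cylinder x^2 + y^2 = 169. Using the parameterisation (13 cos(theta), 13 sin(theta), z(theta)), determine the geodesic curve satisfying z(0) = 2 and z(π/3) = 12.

Parameterise the cylinder of radius R = 13 as
    r(θ) = (13 cos θ, 13 sin θ, z(θ)).
The arc-length element is
    ds = sqrt(169 + (dz/dθ)^2) dθ,
so the Lagrangian is L = sqrt(169 + z'^2).
L depends on z' only, not on z or θ, so ∂L/∂z = 0 and
    ∂L/∂z' = z' / sqrt(169 + z'^2).
The Euler-Lagrange equation gives
    d/dθ( z' / sqrt(169 + z'^2) ) = 0,
so z' is constant. Integrating once:
    z(θ) = a θ + b,
a helix on the cylinder (a straight line when the cylinder is unrolled). The constants a, b are determined by the endpoint conditions.
With endpoint conditions z(0) = 2 and z(π/3) = 12: from z(0) = b we get b = 2, and a·π/3 + 2 = 12 gives a = 30/π, so
    z(θ) = (30/π) θ + 2.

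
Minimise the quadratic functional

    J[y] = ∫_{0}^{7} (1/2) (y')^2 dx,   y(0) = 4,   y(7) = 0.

The Lagrangian is L = (1/2) (y')^2.
Compute ∂L/∂y = 0, ∂L/∂y' = y'.
The Euler-Lagrange equation d/dx(∂L/∂y') − ∂L/∂y = 0 reduces to
    y'' = 0.
Its general solution is
    y(x) = A x + B,
with A, B fixed by the endpoint conditions.
Applying the endpoint conditions y(0) = 4 and y(7) = 0: solve A·0 + B = 4 and A·7 + B = 0. Subtracting gives A(7 − 0) = 0 − 4, so A = -4/7, and B = 4 − A·0 = 4. Therefore
    y(x) = (-4/7) x + 4.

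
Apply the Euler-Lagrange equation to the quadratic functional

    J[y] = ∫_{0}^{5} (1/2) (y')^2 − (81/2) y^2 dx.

The Lagrangian is L = (1/2) (y')^2 − (81/2) y^2.
Compute ∂L/∂y = -81y, ∂L/∂y' = y'.
The Euler-Lagrange equation d/dx(∂L/∂y') − ∂L/∂y = 0 reduces to
    y'' + 81 y = 0.
Its general solution is
    y(x) = A sin(9x) + B cos(9x),
with A, B fixed by the endpoint conditions.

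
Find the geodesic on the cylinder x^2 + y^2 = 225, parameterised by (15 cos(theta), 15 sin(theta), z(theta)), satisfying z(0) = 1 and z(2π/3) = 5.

Parameterise the cylinder of radius R = 15 as
    r(θ) = (15 cos θ, 15 sin θ, z(θ)).
The arc-length element is
    ds = sqrt(225 + (dz/dθ)^2) dθ,
so the Lagrangian is L = sqrt(225 + z'^2).
L depends on z' only, not on z or θ, so ∂L/∂z = 0 and
    ∂L/∂z' = z' / sqrt(225 + z'^2).
The Euler-Lagrange equation gives
    d/dθ( z' / sqrt(225 + z'^2) ) = 0,
so z' is constant. Integrating once:
    z(θ) = a θ + b,
a helix on the cylinder (a straight line when the cylinder is unrolled). The constants a, b are determined by the endpoint conditions.
With endpoint conditions z(0) = 1 and z(2π/3) = 5: from z(0) = b we get b = 1, and a·2π/3 + 1 = 5 gives a = 6/π, so
    z(θ) = (6/π) θ + 1.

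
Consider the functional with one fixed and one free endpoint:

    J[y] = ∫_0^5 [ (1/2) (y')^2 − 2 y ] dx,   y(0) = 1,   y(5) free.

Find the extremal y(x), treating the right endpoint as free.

The Lagrangian L = (1/2) (y')^2 − 2 y gives
    ∂L/∂y = −2,   ∂L/∂y' = y'.
Euler-Lagrange: d/dx(y') − (−2) = 0, i.e. y'' + 2 = 0, so
    y(x) = −(2/2) x^2 + C1 x + C2.
Fixed left endpoint y(0) = 1 ⇒ C2 = 1.
The right endpoint x = 5 is free, so the natural (transversality) condition is ∂L/∂y' |_{x=5} = 0, i.e. y'(5) = 0.
Compute y'(x) = −2 x + C1, so y'(5) = −10 + C1 = 0 ⇒ C1 = 10.
Therefore the extremal is
    y(x) = −x^2 + 10 x + 1.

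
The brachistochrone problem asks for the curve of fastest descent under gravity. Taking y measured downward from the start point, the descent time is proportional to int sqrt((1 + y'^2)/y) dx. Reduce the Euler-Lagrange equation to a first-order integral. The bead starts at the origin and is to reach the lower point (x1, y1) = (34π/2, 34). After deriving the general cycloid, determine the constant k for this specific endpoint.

The Lagrangian L = sqrt((1 + y'^2) / y) has no explicit x dependence, so the Beltrami identity applies:
    L − y' ∂L/∂y' = C.
Compute ∂L/∂y' = y' / sqrt(y (1 + y'^2)).
Substitute:
    sqrt((1 + y'^2)/y) − y'·y' / sqrt(y (1 + y'^2))
    = (1 + y'^2) / sqrt(y (1 + y'^2)) − y'^2 / sqrt(y (1 + y'^2))
    = 1 / sqrt(y (1 + y'^2)) = C.
Squaring and rearranging gives the first integral
    y (1 + y'^2) = 1/C^2 =: k   (constant).
Solving this first-order ODE by the substitution
    y = (k/2)(1 − cos θ)
yields the cycloid parameterisation
    x(θ) = (k/2)(θ − sin θ),   y(θ) = (k/2)(1 − cos θ).
The constant k is fixed by the endpoint condition.
Now fit the given lower endpoint (x1, y1) = (34π/2, 34). At the bottom of the first arch (θ = π), the parametric equations give
    y(π) = (k/2)(1 − cos π) = k,
    x(π) = (k/2)(π − sin π) = kπ/2.
Matching y(π) = 34 gives k = 34, consistent with x(π) = 34π/2. Therefore the specific cycloid is
    x(θ) = (34/2)(θ − sin θ),   y(θ) = (34/2)(1 − cos θ).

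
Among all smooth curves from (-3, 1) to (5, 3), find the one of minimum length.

Arc-length functional: J[y] = ∫ sqrt(1 + (y')^2) dx.
Lagrangian L = sqrt(1 + (y')^2) has no explicit y dependence, so ∂L/∂y = 0 and the Euler-Lagrange equation gives
    d/dx( y' / sqrt(1 + (y')^2) ) = 0  ⇒  y' / sqrt(1 + (y')^2) = const.
Hence y' is constant, so y(x) is affine.
Fitting the endpoints (-3, 1) and (5, 3):
    slope m = (3 − 1) / (5 − (-3)) = 1/4,
    intercept c = 1 − m·(-3) = 7/4.
Extremal: y(x) = (1/4) x + 7/4.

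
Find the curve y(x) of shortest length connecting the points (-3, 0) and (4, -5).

Arc-length functional: J[y] = ∫ sqrt(1 + (y')^2) dx.
Lagrangian L = sqrt(1 + (y')^2) has no explicit y dependence, so ∂L/∂y = 0 and the Euler-Lagrange equation gives
    d/dx( y' / sqrt(1 + (y')^2) ) = 0  ⇒  y' / sqrt(1 + (y')^2) = const.
Hence y' is constant, so y(x) is affine.
Fitting the endpoints (-3, 0) and (4, -5):
    slope m = ((-5) − 0) / (4 − (-3)) = -5/7,
    intercept c = 0 − m·(-3) = -15/7.
Extremal: y(x) = (-5/7) x - 15/7.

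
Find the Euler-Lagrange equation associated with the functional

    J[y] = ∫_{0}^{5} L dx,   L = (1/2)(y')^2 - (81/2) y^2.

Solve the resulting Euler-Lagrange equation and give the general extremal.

The Lagrangian is L = (1/2)(y')^2 - (81/2) y^2.
∂L/∂y = -81y.
∂L/∂y' = y'.
The Euler-Lagrange equation d/dx(∂L/∂y') − ∂L/∂y = 0 becomes:
    y'' + 81 y = 0
General solution: y(x) = A sin(9x) + B cos(9x), where A and B are arbitrary constants fixed by the endpoint conditions.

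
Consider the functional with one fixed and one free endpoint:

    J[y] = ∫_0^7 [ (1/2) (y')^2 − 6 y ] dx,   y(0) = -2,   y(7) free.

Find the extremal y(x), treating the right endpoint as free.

The Lagrangian L = (1/2) (y')^2 − 6 y gives
    ∂L/∂y = −6,   ∂L/∂y' = y'.
Euler-Lagrange: d/dx(y') − (−6) = 0, i.e. y'' + 6 = 0, so
    y(x) = −(6/2) x^2 + C1 x + C2.
Fixed left endpoint y(0) = -2 ⇒ C2 = -2.
The right endpoint x = 7 is free, so the natural (transversality) condition is ∂L/∂y' |_{x=7} = 0, i.e. y'(7) = 0.
Compute y'(x) = −6 x + C1, so y'(7) = −42 + C1 = 0 ⇒ C1 = 42.
Therefore the extremal is
    y(x) = −3 x^2 + 42 x − 2.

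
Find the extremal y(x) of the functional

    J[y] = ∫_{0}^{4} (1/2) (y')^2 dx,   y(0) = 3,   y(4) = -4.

The Lagrangian is L = (1/2) (y')^2.
Compute ∂L/∂y = 0, ∂L/∂y' = y'.
The Euler-Lagrange equation d/dx(∂L/∂y') − ∂L/∂y = 0 reduces to
    y'' = 0.
Its general solution is
    y(x) = A x + B,
with A, B fixed by the endpoint conditions.
Applying the endpoint conditions y(0) = 3 and y(4) = -4: solve A·0 + B = 3 and A·4 + B = -4. Subtracting gives A(4 − 0) = -4 − 3, so A = -7/4, and B = 3 − A·0 = 3. Therefore
    y(x) = (-7/4) x + 3.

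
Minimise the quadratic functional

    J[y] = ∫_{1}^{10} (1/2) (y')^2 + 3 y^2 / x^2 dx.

The Lagrangian is L = (1/2) (y')^2 + 3 y^2 / x^2.
Compute ∂L/∂y = 6y/x^2, ∂L/∂y' = y'.
The Euler-Lagrange equation d/dx(∂L/∂y') − ∂L/∂y = 0 reduces to
    y'' − 6/x^2 · y = 0  (x > 0).
Its general solution is
    y(x) = A x^3 + B x^(-2),
with A, B fixed by the endpoint conditions.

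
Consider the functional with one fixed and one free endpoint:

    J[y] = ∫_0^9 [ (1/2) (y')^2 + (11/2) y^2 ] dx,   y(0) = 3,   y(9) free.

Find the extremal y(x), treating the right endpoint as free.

The Lagrangian L = (1/2) (y')^2 + (11/2) y^2 gives
    ∂L/∂y = 11 y,   ∂L/∂y' = y'.
Euler-Lagrange: y'' − 11 y = 0.
With k = sqrt(11), the general solution is
    y(x) = A cosh(sqrt(11) x) + B sinh(sqrt(11) x).
Fixed left endpoint y(0) = 3 ⇒ A = 3.
The right endpoint x = 9 is free, so the natural (transversality) condition is ∂L/∂y' |_{x=9} = 0, i.e. y'(9) = 0.
Compute y'(x) = A k sinh(k x) + B k cosh(k x), so
    y'(9) = A k sinh(k·9) + B k cosh(k·9) = 0
    ⇒ B = −A tanh(k·9) = − 3 tanh(sqrt(11)·9).
Therefore the extremal is
    y(x) = 3 cosh(sqrt(11) x) − 3 tanh(sqrt(11)·9) sinh(sqrt(11) x).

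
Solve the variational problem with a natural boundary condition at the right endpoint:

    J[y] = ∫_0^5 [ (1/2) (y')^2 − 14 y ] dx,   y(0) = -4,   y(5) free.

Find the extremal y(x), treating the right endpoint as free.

The Lagrangian L = (1/2) (y')^2 − 14 y gives
    ∂L/∂y = −14,   ∂L/∂y' = y'.
Euler-Lagrange: d/dx(y') − (−14) = 0, i.e. y'' + 14 = 0, so
    y(x) = −(14/2) x^2 + C1 x + C2.
Fixed left endpoint y(0) = -4 ⇒ C2 = -4.
The right endpoint x = 5 is free, so the natural (transversality) condition is ∂L/∂y' |_{x=5} = 0, i.e. y'(5) = 0.
Compute y'(x) = −14 x + C1, so y'(5) = −70 + C1 = 0 ⇒ C1 = 70.
Therefore the extremal is
    y(x) = −7 x^2 + 70 x − 4.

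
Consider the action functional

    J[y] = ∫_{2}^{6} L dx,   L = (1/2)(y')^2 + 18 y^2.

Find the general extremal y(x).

The Lagrangian is L = (1/2)(y')^2 + 18 y^2.
∂L/∂y = 36y.
∂L/∂y' = y'.
The Euler-Lagrange equation d/dx(∂L/∂y') − ∂L/∂y = 0 becomes:
    y'' - 36 y = 0
General solution: y(x) = A e^(6x) + B e^(-6x), where A and B are arbitrary constants fixed by the endpoint conditions.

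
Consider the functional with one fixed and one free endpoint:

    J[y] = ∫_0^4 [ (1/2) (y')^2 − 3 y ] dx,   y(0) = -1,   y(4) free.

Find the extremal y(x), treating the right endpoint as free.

The Lagrangian L = (1/2) (y')^2 − 3 y gives
    ∂L/∂y = −3,   ∂L/∂y' = y'.
Euler-Lagrange: d/dx(y') − (−3) = 0, i.e. y'' + 3 = 0, so
    y(x) = −(3/2) x^2 + C1 x + C2.
Fixed left endpoint y(0) = -1 ⇒ C2 = -1.
The right endpoint x = 4 is free, so the natural (transversality) condition is ∂L/∂y' |_{x=4} = 0, i.e. y'(4) = 0.
Compute y'(x) = −3 x + C1, so y'(4) = −12 + C1 = 0 ⇒ C1 = 12.
Therefore the extremal is
    y(x) = −(3/2) x^2 + 12 x − 1.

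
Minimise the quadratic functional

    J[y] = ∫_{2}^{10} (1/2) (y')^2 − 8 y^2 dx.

The Lagrangian is L = (1/2) (y')^2 − 8 y^2.
Compute ∂L/∂y = -16y, ∂L/∂y' = y'.
The Euler-Lagrange equation d/dx(∂L/∂y') − ∂L/∂y = 0 reduces to
    y'' + 16 y = 0.
Its general solution is
    y(x) = A sin(4x) + B cos(4x),
with A, B fixed by the endpoint conditions.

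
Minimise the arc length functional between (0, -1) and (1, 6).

Arc-length functional: J[y] = ∫ sqrt(1 + (y')^2) dx.
Lagrangian L = sqrt(1 + (y')^2) has no explicit y dependence, so ∂L/∂y = 0 and the Euler-Lagrange equation gives
    d/dx( y' / sqrt(1 + (y')^2) ) = 0  ⇒  y' / sqrt(1 + (y')^2) = const.
Hence y' is constant, so y(x) is affine.
Fitting the endpoints (0, -1) and (1, 6):
    slope m = (6 − (-1)) / (1 − 0) = 7,
    intercept c = (-1) − m·0 = -1.
Extremal: y(x) = 7 x - 1.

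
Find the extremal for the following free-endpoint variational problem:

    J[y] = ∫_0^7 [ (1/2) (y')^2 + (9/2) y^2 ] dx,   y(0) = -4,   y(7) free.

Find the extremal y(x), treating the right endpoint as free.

The Lagrangian L = (1/2) (y')^2 + (9/2) y^2 gives
    ∂L/∂y = 9 y,   ∂L/∂y' = y'.
Euler-Lagrange: y'' − 9 y = 0.
With k = 3, the general solution is
    y(x) = A cosh(3 x) + B sinh(3 x).
Fixed left endpoint y(0) = -4 ⇒ A = -4.
The right endpoint x = 7 is free, so the natural (transversality) condition is ∂L/∂y' |_{x=7} = 0, i.e. y'(7) = 0.
Compute y'(x) = A k sinh(k x) + B k cosh(k x), so
    y'(7) = A k sinh(k·7) + B k cosh(k·7) = 0
    ⇒ B = −A tanh(k·7) = 4 tanh(3·7).
Therefore the extremal is
    y(x) = −4 cosh(3 x) + 4 tanh(3·7) sinh(3 x).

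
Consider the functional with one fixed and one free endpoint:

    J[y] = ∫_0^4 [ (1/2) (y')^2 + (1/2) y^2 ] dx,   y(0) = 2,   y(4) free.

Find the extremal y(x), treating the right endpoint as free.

The Lagrangian L = (1/2) (y')^2 + (1/2) y^2 gives
    ∂L/∂y = 1 y,   ∂L/∂y' = y'.
Euler-Lagrange: y'' − y = 0.
With k = 1, the general solution is
    y(x) = A cosh(x) + B sinh(x).
Fixed left endpoint y(0) = 2 ⇒ A = 2.
The right endpoint x = 4 is free, so the natural (transversality) condition is ∂L/∂y' |_{x=4} = 0, i.e. y'(4) = 0.
Compute y'(x) = A k sinh(k x) + B k cosh(k x), so
    y'(4) = A k sinh(k·4) + B k cosh(k·4) = 0
    ⇒ B = −A tanh(k·4) = − 2 tanh(1·4).
Therefore the extremal is
    y(x) = 2 cosh(1 x) − 2 tanh(1·4) sinh(1 x).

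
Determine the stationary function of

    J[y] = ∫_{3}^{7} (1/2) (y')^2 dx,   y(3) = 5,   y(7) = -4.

The Lagrangian is L = (1/2) (y')^2.
Compute ∂L/∂y = 0, ∂L/∂y' = y'.
The Euler-Lagrange equation d/dx(∂L/∂y') − ∂L/∂y = 0 reduces to
    y'' = 0.
Its general solution is
    y(x) = A x + B,
with A, B fixed by the endpoint conditions.
Applying the endpoint conditions y(3) = 5 and y(7) = -4: solve A·3 + B = 5 and A·7 + B = -4. Subtracting gives A(7 − 3) = -4 − 5, so A = -9/4, and B = 5 − A·3 = 47/4. Therefore
    y(x) = (-9/4) x + 47/4.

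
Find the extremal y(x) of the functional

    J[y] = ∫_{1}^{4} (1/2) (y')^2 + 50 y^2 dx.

The Lagrangian is L = (1/2) (y')^2 + 50 y^2.
Compute ∂L/∂y = 100y, ∂L/∂y' = y'.
The Euler-Lagrange equation d/dx(∂L/∂y') − ∂L/∂y = 0 reduces to
    y'' − 100 y = 0.
Its general solution is
    y(x) = A e^(10x) + B e^(−10x),
with A, B fixed by the endpoint conditions.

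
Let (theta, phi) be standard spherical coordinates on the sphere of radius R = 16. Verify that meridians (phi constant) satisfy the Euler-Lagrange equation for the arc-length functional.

On the sphere of radius R = 16 with spherical coordinates (θ, φ), the induced metric is
    ds^2 = 256(dθ^2 + sin^2(θ) dφ^2).
Using θ as the parameter, the arc-length functional becomes
    J[φ] = ∫ 16 sqrt(1 + sin^2(θ) (dφ/dθ)^2) dθ.
So L = 16 sqrt(1 + sin^2(θ) φ'^2). Compute
    ∂L/∂φ = 0  (L has no explicit φ dependence),
    ∂L/∂φ' = 16 sin^2(θ) φ' / sqrt(1 + sin^2(θ) φ'^2).
For the candidate φ(θ) = c (constant), φ' = 0, so ∂L/∂φ' evaluated along the candidate vanishes, and ∂L/∂φ is identically zero. Hence
    d/dθ(∂L/∂φ') − ∂L/∂φ = 0
is satisfied. Therefore meridians φ = const are extremals of arc length — they are geodesics on the sphere.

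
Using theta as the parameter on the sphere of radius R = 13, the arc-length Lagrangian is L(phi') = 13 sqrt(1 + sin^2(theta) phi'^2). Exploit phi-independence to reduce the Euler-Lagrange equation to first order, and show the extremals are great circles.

On the sphere of radius R = 13 with spherical coordinates (θ, φ), the induced metric is
    ds^2 = 169(dθ^2 + sin^2(θ) dφ^2).
Parameterise by θ; the arc-length functional is
    J[φ] = ∫ 13 sqrt(1 + sin^2(θ) (dφ/dθ)^2) dθ,
so L = 13 sqrt(1 + sin^2(θ) φ'^2). Compute
    ∂L/∂φ = 0  (L has no explicit φ dependence),
    ∂L/∂φ' = 13 sin^2(θ) φ' / sqrt(1 + sin^2(θ) φ'^2).
Since ∂L/∂φ = 0, the Euler-Lagrange equation
    d/dθ(∂L/∂φ') − ∂L/∂φ = 0
reduces to d/dθ(∂L/∂φ') = 0, i.e. the momentum conjugate to φ is conserved:
    13 sin^2(θ) φ' / sqrt(1 + sin^2(θ) φ'^2) = C.
The overall factor of 13 is constant, so dividing through gives Clairaut's relation sin^2(θ) φ' / sqrt(1 + sin^2(θ) φ'^2) = C' (with C' = C/13). Solving for φ' and integrating gives the great-circle family
    cot(θ) = A cos(φ − φ_0),
i.e. the intersection of the sphere with a plane through the origin. The two constants A and φ_0 (equivalently C and one phase) are fixed by the two endpoint conditions.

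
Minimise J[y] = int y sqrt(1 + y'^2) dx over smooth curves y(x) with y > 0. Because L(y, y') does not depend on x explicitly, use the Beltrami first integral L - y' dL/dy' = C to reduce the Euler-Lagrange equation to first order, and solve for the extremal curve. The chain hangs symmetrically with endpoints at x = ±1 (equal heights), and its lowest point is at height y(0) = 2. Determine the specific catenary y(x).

The Lagrangian L(y, y') = y sqrt(1 + y'^2) has no explicit x dependence, so the Beltrami identity applies:
    L − y' ∂L/∂y' = C.
Compute ∂L/∂y' = y · y' / sqrt(1 + y'^2). Then
    L − y' ∂L/∂y'
    = y sqrt(1 + y'^2) − y · y'^2 / sqrt(1 + y'^2)
    = y (1 + y'^2 − y'^2) / sqrt(1 + y'^2)
    = y / sqrt(1 + y'^2) = C.
Squaring gives y^2 = C^2 (1 + y'^2), i.e.
    y'^2 = y^2 / C^2 − 1.
Separating variables,
    dy / sqrt(y^2 − C^2) = dx / C,
and integrating gives arccosh(y / C) = (x − a)/C, so
    y(x) = C cosh((x − a)/C),
the catenary. The constants C and a are fixed by the two endpoint conditions (and, for the hanging-chain problem, the length constraint selects C).
Now fit the given data. The endpoints x = ±1 are symmetric at equal height, so the catenary is even about its minimum: a = 0 and y(x) = C cosh(x/C). The lowest point is y(0) = C cosh(0) = C, and we are told y(0) = 2, so C = 2. Therefore
    y(x) = 2 cosh(x/2),
and at the endpoints
    y(±1) = 2 cosh(1/2).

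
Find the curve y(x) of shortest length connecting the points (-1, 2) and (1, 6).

Arc-length functional: J[y] = ∫ sqrt(1 + (y')^2) dx.
Lagrangian L = sqrt(1 + (y')^2) has no explicit y dependence, so ∂L/∂y = 0 and the Euler-Lagrange equation gives
    d/dx( y' / sqrt(1 + (y')^2) ) = 0  ⇒  y' / sqrt(1 + (y')^2) = const.
Hence y' is constant, so y(x) is affine.
Fitting the endpoints (-1, 2) and (1, 6):
    slope m = (6 − 2) / (1 − (-1)) = 2,
    intercept c = 2 − m·(-1) = 4.
Extremal: y(x) = 2 x + 4.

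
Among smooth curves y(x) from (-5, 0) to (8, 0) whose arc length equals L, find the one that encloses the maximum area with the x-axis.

Set up the augmented Lagrangian using a multiplier λ for the length constraint:
    F(y, y') = y − λ sqrt(1 + y'^2).
F has no explicit x dependence, so the Beltrami identity yields a first integral
    F − y' ∂F/∂y' = C.
Compute ∂F/∂y' = −λ y' / sqrt(1 + y'^2). Then
    y − λ sqrt(1 + y'^2) + λ y'^2 / sqrt(1 + y'^2) = C
    ⇒  y − λ / sqrt(1 + y'^2) = C.
Solving for y' and integrating gives
    (x − a)^2 + (y − b)^2 = λ^2,
a circular arc of radius λ. The constants a, b are determined by the endpoint conditions y(-5) = y(8) = 0, and λ is fixed implicitly by the length constraint
    ∫_{-5}^{8} sqrt(1 + y'^2) dx = L.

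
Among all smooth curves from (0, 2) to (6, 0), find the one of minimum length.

Arc-length functional: J[y] = ∫ sqrt(1 + (y')^2) dx.
Lagrangian L = sqrt(1 + (y')^2) has no explicit y dependence, so ∂L/∂y = 0 and the Euler-Lagrange equation gives
    d/dx( y' / sqrt(1 + (y')^2) ) = 0  ⇒  y' / sqrt(1 + (y')^2) = const.
Hence y' is constant, so y(x) is affine.
Fitting the endpoints (0, 2) and (6, 0):
    slope m = (0 − 2) / (6 − 0) = -1/3,
    intercept c = 2 − m·0 = 2.
Extremal: y(x) = (-1/3) x + 2.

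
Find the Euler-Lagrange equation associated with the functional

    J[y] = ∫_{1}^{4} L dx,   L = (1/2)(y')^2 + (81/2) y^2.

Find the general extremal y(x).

The Lagrangian is L = (1/2)(y')^2 + (81/2) y^2.
∂L/∂y = 81y.
∂L/∂y' = y'.
The Euler-Lagrange equation d/dx(∂L/∂y') − ∂L/∂y = 0 becomes:
    y'' - 81 y = 0
General solution: y(x) = A e^(9x) + B e^(-9x), where A and B are arbitrary constants fixed by the endpoint conditions.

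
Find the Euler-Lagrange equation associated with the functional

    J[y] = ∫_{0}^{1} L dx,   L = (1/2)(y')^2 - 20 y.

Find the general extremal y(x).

The Lagrangian is L = (1/2)(y')^2 - 20 y.
∂L/∂y = -20.
∂L/∂y' = y'.
The Euler-Lagrange equation d/dx(∂L/∂y') − ∂L/∂y = 0 becomes:
    y'' + 20 = 0
General solution: y(x) = -10 x^2 + A x + B, where A and B are arbitrary constants fixed by the endpoint conditions.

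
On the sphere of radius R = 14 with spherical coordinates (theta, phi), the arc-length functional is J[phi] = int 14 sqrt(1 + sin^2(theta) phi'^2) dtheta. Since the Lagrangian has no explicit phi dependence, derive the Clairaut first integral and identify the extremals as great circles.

On the sphere of radius R = 14 with spherical coordinates (θ, φ), the induced metric is
    ds^2 = 196(dθ^2 + sin^2(θ) dφ^2).
Parameterise by θ; the arc-length functional is
    J[φ] = ∫ 14 sqrt(1 + sin^2(θ) (dφ/dθ)^2) dθ,
so L = 14 sqrt(1 + sin^2(θ) φ'^2). Compute
    ∂L/∂φ = 0  (L has no explicit φ dependence),
    ∂L/∂φ' = 14 sin^2(θ) φ' / sqrt(1 + sin^2(θ) φ'^2).
Since ∂L/∂φ = 0, the Euler-Lagrange equation
    d/dθ(∂L/∂φ') − ∂L/∂φ = 0
reduces to d/dθ(∂L/∂φ') = 0, i.e. the momentum conjugate to φ is conserved:
    14 sin^2(θ) φ' / sqrt(1 + sin^2(θ) φ'^2) = C.
The overall factor of 14 is constant, so dividing through gives Clairaut's relation sin^2(θ) φ' / sqrt(1 + sin^2(θ) φ'^2) = C' (with C' = C/14). Solving for φ' and integrating gives the great-circle family
    cot(θ) = A cos(φ − φ_0),
i.e. the intersection of the sphere with a plane through the origin. The two constants A and φ_0 (equivalently C and one phase) are fixed by the two endpoint conditions.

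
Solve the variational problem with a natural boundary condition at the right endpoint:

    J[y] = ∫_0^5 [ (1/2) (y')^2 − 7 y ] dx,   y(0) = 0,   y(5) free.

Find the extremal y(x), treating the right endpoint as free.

The Lagrangian L = (1/2) (y')^2 − 7 y gives
    ∂L/∂y = −7,   ∂L/∂y' = y'.
Euler-Lagrange: d/dx(y') − (−7) = 0, i.e. y'' + 7 = 0, so
    y(x) = −(7/2) x^2 + C1 x + C2.
Fixed left endpoint y(0) = 0 ⇒ C2 = 0.
The right endpoint x = 5 is free, so the natural (transversality) condition is ∂L/∂y' |_{x=5} = 0, i.e. y'(5) = 0.
Compute y'(x) = −7 x + C1, so y'(5) = −35 + C1 = 0 ⇒ C1 = 35.
Therefore the extremal is
    y(x) = −(7/2) x^2 + 35 x.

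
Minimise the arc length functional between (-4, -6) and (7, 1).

Arc-length functional: J[y] = ∫ sqrt(1 + (y')^2) dx.
Lagrangian L = sqrt(1 + (y')^2) has no explicit y dependence, so ∂L/∂y = 0 and the Euler-Lagrange equation gives
    d/dx( y' / sqrt(1 + (y')^2) ) = 0  ⇒  y' / sqrt(1 + (y')^2) = const.
Hence y' is constant, so y(x) is affine.
Fitting the endpoints (-4, -6) and (7, 1):
    slope m = (1 − (-6)) / (7 − (-4)) = 7/11,
    intercept c = (-6) − m·(-4) = -38/11.
Extremal: y(x) = (7/11) x - 38/11.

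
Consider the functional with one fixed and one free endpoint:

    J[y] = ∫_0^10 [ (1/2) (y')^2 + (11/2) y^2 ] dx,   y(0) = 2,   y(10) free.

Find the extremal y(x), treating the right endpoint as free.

The Lagrangian L = (1/2) (y')^2 + (11/2) y^2 gives
    ∂L/∂y = 11 y,   ∂L/∂y' = y'.
Euler-Lagrange: y'' − 11 y = 0.
With k = sqrt(11), the general solution is
    y(x) = A cosh(sqrt(11) x) + B sinh(sqrt(11) x).
Fixed left endpoint y(0) = 2 ⇒ A = 2.
The right endpoint x = 10 is free, so the natural (transversality) condition is ∂L/∂y' |_{x=10} = 0, i.e. y'(10) = 0.
Compute y'(x) = A k sinh(k x) + B k cosh(k x), so
    y'(10) = A k sinh(k·10) + B k cosh(k·10) = 0
    ⇒ B = −A tanh(k·10) = − 2 tanh(sqrt(11)·10).
Therefore the extremal is
    y(x) = 2 cosh(sqrt(11) x) − 2 tanh(sqrt(11)·10) sinh(sqrt(11) x).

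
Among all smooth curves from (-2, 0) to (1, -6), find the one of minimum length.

Arc-length functional: J[y] = ∫ sqrt(1 + (y')^2) dx.
Lagrangian L = sqrt(1 + (y')^2) has no explicit y dependence, so ∂L/∂y = 0 and the Euler-Lagrange equation gives
    d/dx( y' / sqrt(1 + (y')^2) ) = 0  ⇒  y' / sqrt(1 + (y')^2) = const.
Hence y' is constant, so y(x) is affine.
Fitting the endpoints (-2, 0) and (1, -6):
    slope m = ((-6) − 0) / (1 − (-2)) = -2,
    intercept c = 0 − m·(-2) = -4.
Extremal: y(x) = -2 x - 4.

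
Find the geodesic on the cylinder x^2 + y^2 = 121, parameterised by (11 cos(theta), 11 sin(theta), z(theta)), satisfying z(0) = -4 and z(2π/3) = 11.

Parameterise the cylinder of radius R = 11 as
    r(θ) = (11 cos θ, 11 sin θ, z(θ)).
The arc-length element is
    ds = sqrt(121 + (dz/dθ)^2) dθ,
so the Lagrangian is L = sqrt(121 + z'^2).
L depends on z' only, not on z or θ, so ∂L/∂z = 0 and
    ∂L/∂z' = z' / sqrt(121 + z'^2).
The Euler-Lagrange equation gives
    d/dθ( z' / sqrt(121 + z'^2) ) = 0,
so z' is constant. Integrating once:
    z(θ) = a θ + b,
a helix on the cylinder (a straight line when the cylinder is unrolled). The constants a, b are determined by the endpoint conditions.
With endpoint conditions z(0) = -4 and z(2π/3) = 11: from z(0) = b we get b = -4, and a·2π/3 + -4 = 11 gives a = 45/(2π), so
    z(θ) = (45/(2π)) θ − 4.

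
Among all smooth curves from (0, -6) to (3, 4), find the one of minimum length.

Arc-length functional: J[y] = ∫ sqrt(1 + (y')^2) dx.
Lagrangian L = sqrt(1 + (y')^2) has no explicit y dependence, so ∂L/∂y = 0 and the Euler-Lagrange equation gives
    d/dx( y' / sqrt(1 + (y')^2) ) = 0  ⇒  y' / sqrt(1 + (y')^2) = const.
Hence y' is constant, so y(x) is affine.
Fitting the endpoints (0, -6) and (3, 4):
    slope m = (4 − (-6)) / (3 − 0) = 10/3,
    intercept c = (-6) − m·0 = -6.
Extremal: y(x) = (10/3) x - 6.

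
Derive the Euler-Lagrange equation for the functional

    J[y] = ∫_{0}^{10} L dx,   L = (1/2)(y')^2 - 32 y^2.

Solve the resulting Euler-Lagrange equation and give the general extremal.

The Lagrangian is L = (1/2)(y')^2 - 32 y^2.
∂L/∂y = -64y.
∂L/∂y' = y'.
The Euler-Lagrange equation d/dx(∂L/∂y') − ∂L/∂y = 0 becomes:
    y'' + 64 y = 0
General solution: y(x) = A sin(8x) + B cos(8x), where A and B are arbitrary constants fixed by the endpoint conditions.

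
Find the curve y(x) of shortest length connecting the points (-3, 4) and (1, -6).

Arc-length functional: J[y] = ∫ sqrt(1 + (y')^2) dx.
Lagrangian L = sqrt(1 + (y')^2) has no explicit y dependence, so ∂L/∂y = 0 and the Euler-Lagrange equation gives
    d/dx( y' / sqrt(1 + (y')^2) ) = 0  ⇒  y' / sqrt(1 + (y')^2) = const.
Hence y' is constant, so y(x) is affine.
Fitting the endpoints (-3, 4) and (1, -6):
    slope m = ((-6) − 4) / (1 − (-3)) = -5/2,
    intercept c = 4 − m·(-3) = -7/2.
Extremal: y(x) = (-5/2) x - 7/2.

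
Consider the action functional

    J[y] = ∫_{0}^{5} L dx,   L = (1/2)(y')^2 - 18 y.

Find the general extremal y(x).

The Lagrangian is L = (1/2)(y')^2 - 18 y.
∂L/∂y = -18.
∂L/∂y' = y'.
The Euler-Lagrange equation d/dx(∂L/∂y') − ∂L/∂y = 0 becomes:
    y'' + 18 = 0
General solution: y(x) = -9 x^2 + A x + B, where A and B are arbitrary constants fixed by the endpoint conditions.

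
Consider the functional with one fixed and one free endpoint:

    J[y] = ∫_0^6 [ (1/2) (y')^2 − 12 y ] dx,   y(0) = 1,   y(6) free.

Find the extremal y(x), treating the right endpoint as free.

The Lagrangian L = (1/2) (y')^2 − 12 y gives
    ∂L/∂y = −12,   ∂L/∂y' = y'.
Euler-Lagrange: d/dx(y') − (−12) = 0, i.e. y'' + 12 = 0, so
    y(x) = −(12/2) x^2 + C1 x + C2.
Fixed left endpoint y(0) = 1 ⇒ C2 = 1.
The right endpoint x = 6 is free, so the natural (transversality) condition is ∂L/∂y' |_{x=6} = 0, i.e. y'(6) = 0.
Compute y'(x) = −12 x + C1, so y'(6) = −72 + C1 = 0 ⇒ C1 = 72.
Therefore the extremal is
    y(x) = −6 x^2 + 72 x + 1.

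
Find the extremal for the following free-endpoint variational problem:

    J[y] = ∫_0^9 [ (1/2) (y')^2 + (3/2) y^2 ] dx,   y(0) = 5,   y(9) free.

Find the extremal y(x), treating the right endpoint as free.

The Lagrangian L = (1/2) (y')^2 + (3/2) y^2 gives
    ∂L/∂y = 3 y,   ∂L/∂y' = y'.
Euler-Lagrange: y'' − 3 y = 0.
With k = sqrt(3), the general solution is
    y(x) = A cosh(sqrt(3) x) + B sinh(sqrt(3) x).
Fixed left endpoint y(0) = 5 ⇒ A = 5.
The right endpoint x = 9 is free, so the natural (transversality) condition is ∂L/∂y' |_{x=9} = 0, i.e. y'(9) = 0.
Compute y'(x) = A k sinh(k x) + B k cosh(k x), so
    y'(9) = A k sinh(k·9) + B k cosh(k·9) = 0
    ⇒ B = −A tanh(k·9) = − 5 tanh(sqrt(3)·9).
Therefore the extremal is
    y(x) = 5 cosh(sqrt(3) x) − 5 tanh(sqrt(3)·9) sinh(sqrt(3) x).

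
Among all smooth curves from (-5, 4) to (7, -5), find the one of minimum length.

Arc-length functional: J[y] = ∫ sqrt(1 + (y')^2) dx.
Lagrangian L = sqrt(1 + (y')^2) has no explicit y dependence, so ∂L/∂y = 0 and the Euler-Lagrange equation gives
    d/dx( y' / sqrt(1 + (y')^2) ) = 0  ⇒  y' / sqrt(1 + (y')^2) = const.
Hence y' is constant, so y(x) is affine.
Fitting the endpoints (-5, 4) and (7, -5):
    slope m = ((-5) − 4) / (7 − (-5)) = -3/4,
    intercept c = 4 − m·(-5) = 1/4.
Extremal: y(x) = (-3/4) x + 1/4.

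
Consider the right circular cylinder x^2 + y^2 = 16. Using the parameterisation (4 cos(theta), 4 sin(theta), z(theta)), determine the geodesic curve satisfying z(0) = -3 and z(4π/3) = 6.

Parameterise the cylinder of radius R = 4 as
    r(θ) = (4 cos θ, 4 sin θ, z(θ)).
The arc-length element is
    ds = sqrt(16 + (dz/dθ)^2) dθ,
so the Lagrangian is L = sqrt(16 + z'^2).
L depends on z' only, not on z or θ, so ∂L/∂z = 0 and
    ∂L/∂z' = z' / sqrt(16 + z'^2).
The Euler-Lagrange equation gives
    d/dθ( z' / sqrt(16 + z'^2) ) = 0,
so z' is constant. Integrating once:
    z(θ) = a θ + b,
a helix on the cylinder (a straight line when the cylinder is unrolled). The constants a, b are determined by the endpoint conditions.
With endpoint conditions z(0) = -3 and z(4π/3) = 6: from z(0) = b we get b = -3, and a·4π/3 + -3 = 6 gives a = 27/(4π), so
    z(θ) = (27/(4π)) θ − 3.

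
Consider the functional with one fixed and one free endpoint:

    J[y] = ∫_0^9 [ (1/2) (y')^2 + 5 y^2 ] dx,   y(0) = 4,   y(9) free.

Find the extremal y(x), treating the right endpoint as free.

The Lagrangian L = (1/2) (y')^2 + 5 y^2 gives
    ∂L/∂y = 10 y,   ∂L/∂y' = y'.
Euler-Lagrange: y'' − 10 y = 0.
With k = sqrt(10), the general solution is
    y(x) = A cosh(sqrt(10) x) + B sinh(sqrt(10) x).
Fixed left endpoint y(0) = 4 ⇒ A = 4.
The right endpoint x = 9 is free, so the natural (transversality) condition is ∂L/∂y' |_{x=9} = 0, i.e. y'(9) = 0.
Compute y'(x) = A k sinh(k x) + B k cosh(k x), so
    y'(9) = A k sinh(k·9) + B k cosh(k·9) = 0
    ⇒ B = −A tanh(k·9) = − 4 tanh(sqrt(10)·9).
Therefore the extremal is
    y(x) = 4 cosh(sqrt(10) x) − 4 tanh(sqrt(10)·9) sinh(sqrt(10) x).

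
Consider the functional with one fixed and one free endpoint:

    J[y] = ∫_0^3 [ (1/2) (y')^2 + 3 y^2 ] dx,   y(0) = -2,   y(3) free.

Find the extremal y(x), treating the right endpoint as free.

The Lagrangian L = (1/2) (y')^2 + 3 y^2 gives
    ∂L/∂y = 6 y,   ∂L/∂y' = y'.
Euler-Lagrange: y'' − 6 y = 0.
With k = sqrt(6), the general solution is
    y(x) = A cosh(sqrt(6) x) + B sinh(sqrt(6) x).
Fixed left endpoint y(0) = -2 ⇒ A = -2.
The right endpoint x = 3 is free, so the natural (transversality) condition is ∂L/∂y' |_{x=3} = 0, i.e. y'(3) = 0.
Compute y'(x) = A k sinh(k x) + B k cosh(k x), so
    y'(3) = A k sinh(k·3) + B k cosh(k·3) = 0
    ⇒ B = −A tanh(k·3) = 2 tanh(sqrt(6)·3).
Therefore the extremal is
    y(x) = −2 cosh(sqrt(6) x) + 2 tanh(sqrt(6)·3) sinh(sqrt(6) x).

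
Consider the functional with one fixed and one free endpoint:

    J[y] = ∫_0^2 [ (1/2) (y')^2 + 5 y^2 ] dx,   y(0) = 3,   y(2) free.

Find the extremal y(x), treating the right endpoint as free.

The Lagrangian L = (1/2) (y')^2 + 5 y^2 gives
    ∂L/∂y = 10 y,   ∂L/∂y' = y'.
Euler-Lagrange: y'' − 10 y = 0.
With k = sqrt(10), the general solution is
    y(x) = A cosh(sqrt(10) x) + B sinh(sqrt(10) x).
Fixed left endpoint y(0) = 3 ⇒ A = 3.
The right endpoint x = 2 is free, so the natural (transversality) condition is ∂L/∂y' |_{x=2} = 0, i.e. y'(2) = 0.
Compute y'(x) = A k sinh(k x) + B k cosh(k x), so
    y'(2) = A k sinh(k·2) + B k cosh(k·2) = 0
    ⇒ B = −A tanh(k·2) = − 3 tanh(sqrt(10)·2).
Therefore the extremal is
    y(x) = 3 cosh(sqrt(10) x) − 3 tanh(sqrt(10)·2) sinh(sqrt(10) x).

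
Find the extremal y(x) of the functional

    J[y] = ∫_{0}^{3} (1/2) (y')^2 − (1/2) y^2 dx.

The Lagrangian is L = (1/2) (y')^2 − (1/2) y^2.
Compute ∂L/∂y = -y, ∂L/∂y' = y'.
The Euler-Lagrange equation d/dx(∂L/∂y') − ∂L/∂y = 0 reduces to
    y'' + y = 0.
Its general solution is
    y(x) = A sin(x) + B cos(x),
with A, B fixed by the endpoint conditions.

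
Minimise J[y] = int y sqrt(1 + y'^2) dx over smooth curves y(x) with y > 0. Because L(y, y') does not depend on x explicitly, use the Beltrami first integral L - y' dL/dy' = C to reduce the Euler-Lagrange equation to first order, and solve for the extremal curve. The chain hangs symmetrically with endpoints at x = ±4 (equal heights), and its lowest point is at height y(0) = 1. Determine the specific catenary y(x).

The Lagrangian L(y, y') = y sqrt(1 + y'^2) has no explicit x dependence, so the Beltrami identity applies:
    L − y' ∂L/∂y' = C.
Compute ∂L/∂y' = y · y' / sqrt(1 + y'^2). Then
    L − y' ∂L/∂y'
    = y sqrt(1 + y'^2) − y · y'^2 / sqrt(1 + y'^2)
    = y (1 + y'^2 − y'^2) / sqrt(1 + y'^2)
    = y / sqrt(1 + y'^2) = C.
Squaring gives y^2 = C^2 (1 + y'^2), i.e.
    y'^2 = y^2 / C^2 − 1.
Separating variables,
    dy / sqrt(y^2 − C^2) = dx / C,
and integrating gives arccosh(y / C) = (x − a)/C, so
    y(x) = C cosh((x − a)/C),
the catenary. The constants C and a are fixed by the two endpoint conditions (and, for the hanging-chain problem, the length constraint selects C).
Now fit the given data. The endpoints x = ±4 are symmetric at equal height, so the catenary is even about its minimum: a = 0 and y(x) = C cosh(x/C). The lowest point is y(0) = C cosh(0) = C, and we are told y(0) = 1, so C = 1. Therefore
    y(x) = cosh(x),
and at the endpoints
    y(±4) = cosh(4).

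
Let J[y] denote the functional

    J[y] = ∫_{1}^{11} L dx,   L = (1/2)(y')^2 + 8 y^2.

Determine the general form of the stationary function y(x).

The Lagrangian is L = (1/2)(y')^2 + 8 y^2.
∂L/∂y = 16y.
∂L/∂y' = y'.
The Euler-Lagrange equation d/dx(∂L/∂y') − ∂L/∂y = 0 becomes:
    y'' - 16 y = 0
General solution: y(x) = A e^(4x) + B e^(-4x), where A and B are arbitrary constants fixed by the endpoint conditions.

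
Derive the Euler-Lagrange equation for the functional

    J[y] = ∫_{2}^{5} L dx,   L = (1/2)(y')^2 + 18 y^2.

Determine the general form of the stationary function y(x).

The Lagrangian is L = (1/2)(y')^2 + 18 y^2.
∂L/∂y = 36y.
∂L/∂y' = y'.
The Euler-Lagrange equation d/dx(∂L/∂y') − ∂L/∂y = 0 becomes:
    y'' - 36 y = 0
General solution: y(x) = A e^(6x) + B e^(-6x), where A and B are arbitrary constants fixed by the endpoint conditions.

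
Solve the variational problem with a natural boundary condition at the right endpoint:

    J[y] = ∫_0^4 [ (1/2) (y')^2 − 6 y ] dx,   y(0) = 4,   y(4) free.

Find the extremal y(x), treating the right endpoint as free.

The Lagrangian L = (1/2) (y')^2 − 6 y gives
    ∂L/∂y = −6,   ∂L/∂y' = y'.
Euler-Lagrange: d/dx(y') − (−6) = 0, i.e. y'' + 6 = 0, so
    y(x) = −(6/2) x^2 + C1 x + C2.
Fixed left endpoint y(0) = 4 ⇒ C2 = 4.
The right endpoint x = 4 is free, so the natural (transversality) condition is ∂L/∂y' |_{x=4} = 0, i.e. y'(4) = 0.
Compute y'(x) = −6 x + C1, so y'(4) = −24 + C1 = 0 ⇒ C1 = 24.
Therefore the extremal is
    y(x) = −3 x^2 + 24 x + 4.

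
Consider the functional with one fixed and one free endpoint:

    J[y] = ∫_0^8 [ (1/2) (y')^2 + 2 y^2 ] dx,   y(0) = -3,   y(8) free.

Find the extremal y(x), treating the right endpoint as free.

The Lagrangian L = (1/2) (y')^2 + 2 y^2 gives
    ∂L/∂y = 4 y,   ∂L/∂y' = y'.
Euler-Lagrange: y'' − 4 y = 0.
With k = 2, the general solution is
    y(x) = A cosh(2 x) + B sinh(2 x).
Fixed left endpoint y(0) = -3 ⇒ A = -3.
The right endpoint x = 8 is free, so the natural (transversality) condition is ∂L/∂y' |_{x=8} = 0, i.e. y'(8) = 0.
Compute y'(x) = A k sinh(k x) + B k cosh(k x), so
    y'(8) = A k sinh(k·8) + B k cosh(k·8) = 0
    ⇒ B = −A tanh(k·8) = 3 tanh(2·8).
Therefore the extremal is
    y(x) = −3 cosh(2 x) + 3 tanh(2·8) sinh(2 x).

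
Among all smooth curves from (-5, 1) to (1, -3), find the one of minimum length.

Arc-length functional: J[y] = ∫ sqrt(1 + (y')^2) dx.
Lagrangian L = sqrt(1 + (y')^2) has no explicit y dependence, so ∂L/∂y = 0 and the Euler-Lagrange equation gives
    d/dx( y' / sqrt(1 + (y')^2) ) = 0  ⇒  y' / sqrt(1 + (y')^2) = const.
Hence y' is constant, so y(x) is affine.
Fitting the endpoints (-5, 1) and (1, -3):
    slope m = ((-3) − 1) / (1 − (-5)) = -2/3,
    intercept c = 1 − m·(-5) = -7/3.
Extremal: y(x) = (-2/3) x - 7/3.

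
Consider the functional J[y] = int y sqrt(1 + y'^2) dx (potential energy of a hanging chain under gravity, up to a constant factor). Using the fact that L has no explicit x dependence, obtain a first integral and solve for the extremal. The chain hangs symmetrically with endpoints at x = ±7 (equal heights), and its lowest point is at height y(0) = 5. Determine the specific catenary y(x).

The Lagrangian L(y, y') = y sqrt(1 + y'^2) has no explicit x dependence, so the Beltrami identity applies:
    L − y' ∂L/∂y' = C.
Compute ∂L/∂y' = y · y' / sqrt(1 + y'^2). Then
    L − y' ∂L/∂y'
    = y sqrt(1 + y'^2) − y · y'^2 / sqrt(1 + y'^2)
    = y (1 + y'^2 − y'^2) / sqrt(1 + y'^2)
    = y / sqrt(1 + y'^2) = C.
Squaring gives y^2 = C^2 (1 + y'^2), i.e.
    y'^2 = y^2 / C^2 − 1.
Separating variables,
    dy / sqrt(y^2 − C^2) = dx / C,
and integrating gives arccosh(y / C) = (x − a)/C, so
    y(x) = C cosh((x − a)/C),
the catenary. The constants C and a are fixed by the two endpoint conditions (and, for the hanging-chain problem, the length constraint selects C).
Now fit the given data. The endpoints x = ±7 are symmetric at equal height, so the catenary is even about its minimum: a = 0 and y(x) = C cosh(x/C). The lowest point is y(0) = C cosh(0) = C, and we are told y(0) = 5, so C = 5. Therefore
    y(x) = 5 cosh(x/5),
and at the endpoints
    y(±7) = 5 cosh(7/5).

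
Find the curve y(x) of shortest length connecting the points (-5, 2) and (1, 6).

Arc-length functional: J[y] = ∫ sqrt(1 + (y')^2) dx.
Lagrangian L = sqrt(1 + (y')^2) has no explicit y dependence, so ∂L/∂y = 0 and the Euler-Lagrange equation gives
    d/dx( y' / sqrt(1 + (y')^2) ) = 0  ⇒  y' / sqrt(1 + (y')^2) = const.
Hence y' is constant, so y(x) is affine.
Fitting the endpoints (-5, 2) and (1, 6):
    slope m = (6 − 2) / (1 − (-5)) = 2/3,
    intercept c = 2 − m·(-5) = 16/3.
Extremal: y(x) = (2/3) x + 16/3.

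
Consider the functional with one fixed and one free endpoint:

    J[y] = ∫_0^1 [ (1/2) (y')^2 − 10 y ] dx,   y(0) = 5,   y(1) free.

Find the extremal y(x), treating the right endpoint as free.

The Lagrangian L = (1/2) (y')^2 − 10 y gives
    ∂L/∂y = −10,   ∂L/∂y' = y'.
Euler-Lagrange: d/dx(y') − (−10) = 0, i.e. y'' + 10 = 0, so
    y(x) = −(10/2) x^2 + C1 x + C2.
Fixed left endpoint y(0) = 5 ⇒ C2 = 5.
The right endpoint x = 1 is free, so the natural (transversality) condition is ∂L/∂y' |_{x=1} = 0, i.e. y'(1) = 0.
Compute y'(x) = −10 x + C1, so y'(1) = −10 + C1 = 0 ⇒ C1 = 10.
Therefore the extremal is
    y(x) = −5 x^2 + 10 x + 5.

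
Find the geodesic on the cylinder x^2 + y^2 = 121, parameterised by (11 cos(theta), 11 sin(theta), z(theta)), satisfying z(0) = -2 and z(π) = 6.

Parameterise the cylinder of radius R = 11 as
    r(θ) = (11 cos θ, 11 sin θ, z(θ)).
The arc-length element is
    ds = sqrt(121 + (dz/dθ)^2) dθ,
so the Lagrangian is L = sqrt(121 + z'^2).
L depends on z' only, not on z or θ, so ∂L/∂z = 0 and
    ∂L/∂z' = z' / sqrt(121 + z'^2).
The Euler-Lagrange equation gives
    d/dθ( z' / sqrt(121 + z'^2) ) = 0,
so z' is constant. Integrating once:
    z(θ) = a θ + b,
a helix on the cylinder (a straight line when the cylinder is unrolled). The constants a, b are determined by the endpoint conditions.
With endpoint conditions z(0) = -2 and z(π) = 6: from z(0) = b we get b = -2, and a·π + -2 = 6 gives a = 8/π, so
    z(θ) = (8/π) θ − 2.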